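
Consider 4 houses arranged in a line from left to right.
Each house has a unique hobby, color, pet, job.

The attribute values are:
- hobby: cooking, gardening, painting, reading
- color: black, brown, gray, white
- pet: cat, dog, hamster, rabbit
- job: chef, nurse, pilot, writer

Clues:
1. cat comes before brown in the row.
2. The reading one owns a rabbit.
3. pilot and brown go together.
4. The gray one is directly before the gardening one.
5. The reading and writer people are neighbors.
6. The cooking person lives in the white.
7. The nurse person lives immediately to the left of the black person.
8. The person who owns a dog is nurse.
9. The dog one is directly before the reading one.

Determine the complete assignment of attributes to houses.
Solution:

House | Hobby | Color | Pet | Job
---------------------------------
  1   | cooking | white | dog | nurse
  2   | reading | black | rabbit | chef
  3   | painting | gray | cat | writer
  4   | gardening | brown | hamster | pilot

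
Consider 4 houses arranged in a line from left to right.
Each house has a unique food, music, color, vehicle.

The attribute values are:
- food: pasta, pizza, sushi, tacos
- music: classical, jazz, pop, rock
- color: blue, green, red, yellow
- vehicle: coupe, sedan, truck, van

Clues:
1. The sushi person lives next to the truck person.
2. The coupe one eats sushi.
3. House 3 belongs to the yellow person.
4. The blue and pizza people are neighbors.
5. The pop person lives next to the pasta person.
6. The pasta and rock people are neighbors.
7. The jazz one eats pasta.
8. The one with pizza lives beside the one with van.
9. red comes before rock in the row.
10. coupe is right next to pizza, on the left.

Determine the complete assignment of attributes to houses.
Solution:

House | Food | Music | Color | Vehicle
--------------------------------------
  1   | sushi | classical | blue | coupe
  2   | pizza | pop | red | truck
  3   | pasta | jazz | yellow | van
  4   | tacos | rock | green | sedan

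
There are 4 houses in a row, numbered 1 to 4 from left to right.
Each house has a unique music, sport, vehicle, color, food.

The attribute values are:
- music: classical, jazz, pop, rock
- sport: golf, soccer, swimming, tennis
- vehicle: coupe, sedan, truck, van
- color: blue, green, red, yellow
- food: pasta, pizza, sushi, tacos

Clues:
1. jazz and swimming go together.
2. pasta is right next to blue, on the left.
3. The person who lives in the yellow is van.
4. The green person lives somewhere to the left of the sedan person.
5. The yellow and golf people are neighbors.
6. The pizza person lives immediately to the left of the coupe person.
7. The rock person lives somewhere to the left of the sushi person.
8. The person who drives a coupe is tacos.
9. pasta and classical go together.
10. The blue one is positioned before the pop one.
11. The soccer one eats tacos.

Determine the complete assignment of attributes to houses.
Solution:

House | Music | Sport | Vehicle | Color | Food
----------------------------------------------
  1   | classical | tennis | van | yellow | pasta
  2   | rock | golf | truck | blue | pizza
  3   | pop | soccer | coupe | green | tacos
  4   | jazz | swimming | sedan | red | sushi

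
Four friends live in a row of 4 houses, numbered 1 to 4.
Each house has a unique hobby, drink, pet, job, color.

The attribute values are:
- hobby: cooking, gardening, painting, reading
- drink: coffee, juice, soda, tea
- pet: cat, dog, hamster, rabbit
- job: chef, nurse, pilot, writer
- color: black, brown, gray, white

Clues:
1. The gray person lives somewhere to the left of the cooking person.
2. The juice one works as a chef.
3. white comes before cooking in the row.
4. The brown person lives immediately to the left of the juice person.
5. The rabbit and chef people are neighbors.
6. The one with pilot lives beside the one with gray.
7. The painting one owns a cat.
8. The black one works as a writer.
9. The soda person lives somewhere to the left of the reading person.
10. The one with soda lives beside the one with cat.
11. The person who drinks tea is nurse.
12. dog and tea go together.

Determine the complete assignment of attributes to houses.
Solution:

House | Hobby | Drink | Pet | Job | Color
-----------------------------------------
  1   | gardening | soda | rabbit | pilot | brown
  2   | painting | juice | cat | chef | gray
  3   | reading | tea | dog | nurse | white
  4   | cooking | coffee | hamster | writer | black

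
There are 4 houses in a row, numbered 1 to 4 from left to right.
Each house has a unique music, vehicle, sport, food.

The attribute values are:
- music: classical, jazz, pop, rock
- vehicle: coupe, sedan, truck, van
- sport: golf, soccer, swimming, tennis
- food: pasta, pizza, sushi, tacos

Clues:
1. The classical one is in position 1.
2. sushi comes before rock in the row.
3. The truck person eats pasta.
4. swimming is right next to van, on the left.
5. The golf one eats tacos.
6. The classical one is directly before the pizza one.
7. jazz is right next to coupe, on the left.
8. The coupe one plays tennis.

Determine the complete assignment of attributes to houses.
Solution:

House | Music | Vehicle | Sport | Food
--------------------------------------
  1   | classical | truck | swimming | pasta
  2   | jazz | van | soccer | pizza
  3   | pop | coupe | tennis | sushi
  4   | rock | sedan | golf | tacos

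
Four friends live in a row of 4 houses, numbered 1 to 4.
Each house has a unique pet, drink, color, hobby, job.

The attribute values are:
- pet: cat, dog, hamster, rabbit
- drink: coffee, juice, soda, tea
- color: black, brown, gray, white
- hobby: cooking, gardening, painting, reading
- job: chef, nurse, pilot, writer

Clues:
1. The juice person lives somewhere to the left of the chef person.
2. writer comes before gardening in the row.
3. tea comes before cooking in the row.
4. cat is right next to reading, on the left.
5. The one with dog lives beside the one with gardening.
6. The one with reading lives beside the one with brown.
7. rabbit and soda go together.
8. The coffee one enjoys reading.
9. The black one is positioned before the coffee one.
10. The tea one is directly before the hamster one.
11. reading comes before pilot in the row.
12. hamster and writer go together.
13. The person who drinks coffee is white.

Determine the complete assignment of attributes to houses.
Solution:

House | Pet | Drink | Color | Hobby | Job
-----------------------------------------
  1   | cat | tea | black | painting | nurse
  2   | hamster | coffee | white | reading | writer
  3   | dog | juice | brown | cooking | pilot
  4   | rabbit | soda | gray | gardening | chef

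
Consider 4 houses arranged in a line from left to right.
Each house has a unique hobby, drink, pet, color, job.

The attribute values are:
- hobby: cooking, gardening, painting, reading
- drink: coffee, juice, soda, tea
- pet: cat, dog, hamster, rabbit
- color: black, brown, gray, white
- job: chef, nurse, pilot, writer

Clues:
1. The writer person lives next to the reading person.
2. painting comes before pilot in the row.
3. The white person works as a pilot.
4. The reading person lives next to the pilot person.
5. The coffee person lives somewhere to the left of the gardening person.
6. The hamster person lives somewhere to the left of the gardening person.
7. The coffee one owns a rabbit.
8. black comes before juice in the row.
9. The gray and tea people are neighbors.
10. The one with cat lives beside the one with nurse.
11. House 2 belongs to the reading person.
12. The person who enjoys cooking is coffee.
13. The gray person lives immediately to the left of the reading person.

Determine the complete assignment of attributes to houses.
Solution:

House | Hobby | Drink | Pet | Color | Job
-----------------------------------------
  1   | painting | soda | cat | gray | writer
  2   | reading | tea | hamster | black | nurse
  3   | cooking | coffee | rabbit | white | pilot
  4   | gardening | juice | dog | brown | chef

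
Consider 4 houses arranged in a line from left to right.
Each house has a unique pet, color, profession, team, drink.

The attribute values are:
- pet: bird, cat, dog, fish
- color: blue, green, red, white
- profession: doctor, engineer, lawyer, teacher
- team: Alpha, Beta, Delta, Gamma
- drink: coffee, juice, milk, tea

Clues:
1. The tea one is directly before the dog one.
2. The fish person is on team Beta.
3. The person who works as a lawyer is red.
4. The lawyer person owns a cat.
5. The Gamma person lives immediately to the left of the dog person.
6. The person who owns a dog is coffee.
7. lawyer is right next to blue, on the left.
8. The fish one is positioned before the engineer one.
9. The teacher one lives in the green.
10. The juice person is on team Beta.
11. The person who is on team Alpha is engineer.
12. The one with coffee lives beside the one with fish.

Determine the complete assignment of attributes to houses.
Solution:

House | Pet | Color | Profession | Team | Drink
-----------------------------------------------
  1   | cat | red | lawyer | Gamma | tea
  2   | dog | blue | doctor | Delta | coffee
  3   | fish | green | teacher | Beta | juice
  4   | bird | white | engineer | Alpha | milk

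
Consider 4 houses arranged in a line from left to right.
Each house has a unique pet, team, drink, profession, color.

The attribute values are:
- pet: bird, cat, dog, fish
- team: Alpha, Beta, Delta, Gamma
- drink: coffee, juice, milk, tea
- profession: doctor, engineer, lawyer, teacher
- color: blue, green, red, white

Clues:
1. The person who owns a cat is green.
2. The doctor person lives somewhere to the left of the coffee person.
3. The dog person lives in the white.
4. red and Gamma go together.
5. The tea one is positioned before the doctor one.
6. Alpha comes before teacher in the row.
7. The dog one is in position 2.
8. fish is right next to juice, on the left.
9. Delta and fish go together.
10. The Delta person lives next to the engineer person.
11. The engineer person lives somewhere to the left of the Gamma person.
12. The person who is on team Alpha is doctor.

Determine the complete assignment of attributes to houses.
Solution:

House | Pet | Team | Drink | Profession | Color
-----------------------------------------------
  1   | fish | Delta | tea | lawyer | blue
  2   | dog | Beta | juice | engineer | white
  3   | cat | Alpha | milk | doctor | green
  4   | bird | Gamma | coffee | teacher | red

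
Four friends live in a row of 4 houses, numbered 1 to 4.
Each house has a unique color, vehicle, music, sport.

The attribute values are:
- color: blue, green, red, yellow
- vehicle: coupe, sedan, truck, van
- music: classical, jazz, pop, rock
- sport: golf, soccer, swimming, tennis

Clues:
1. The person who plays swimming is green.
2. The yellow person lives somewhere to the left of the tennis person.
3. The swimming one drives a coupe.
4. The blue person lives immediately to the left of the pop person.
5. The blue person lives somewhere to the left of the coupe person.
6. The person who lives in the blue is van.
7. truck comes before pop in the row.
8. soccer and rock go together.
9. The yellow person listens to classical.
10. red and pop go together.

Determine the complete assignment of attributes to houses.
Solution:

House | Color | Vehicle | Music | Sport
---------------------------------------
  1   | yellow | truck | classical | golf
  2   | blue | van | rock | soccer
  3   | red | sedan | pop | tennis
  4   | green | coupe | jazz | swimming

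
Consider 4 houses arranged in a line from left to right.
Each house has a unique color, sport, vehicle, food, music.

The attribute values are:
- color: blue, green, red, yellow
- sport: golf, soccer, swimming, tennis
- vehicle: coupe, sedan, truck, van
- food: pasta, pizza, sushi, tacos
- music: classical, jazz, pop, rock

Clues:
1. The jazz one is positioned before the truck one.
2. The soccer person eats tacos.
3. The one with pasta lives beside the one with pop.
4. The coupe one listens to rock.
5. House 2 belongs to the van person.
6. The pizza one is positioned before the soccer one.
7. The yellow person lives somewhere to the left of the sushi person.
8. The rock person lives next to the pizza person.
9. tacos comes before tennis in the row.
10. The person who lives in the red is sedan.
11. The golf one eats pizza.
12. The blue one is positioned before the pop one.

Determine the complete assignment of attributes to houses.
Solution:

House | Color | Sport | Vehicle | Food | Music
----------------------------------------------
  1   | blue | swimming | coupe | pasta | rock
  2   | yellow | golf | van | pizza | pop
  3   | red | soccer | sedan | tacos | jazz
  4   | green | tennis | truck | sushi | classical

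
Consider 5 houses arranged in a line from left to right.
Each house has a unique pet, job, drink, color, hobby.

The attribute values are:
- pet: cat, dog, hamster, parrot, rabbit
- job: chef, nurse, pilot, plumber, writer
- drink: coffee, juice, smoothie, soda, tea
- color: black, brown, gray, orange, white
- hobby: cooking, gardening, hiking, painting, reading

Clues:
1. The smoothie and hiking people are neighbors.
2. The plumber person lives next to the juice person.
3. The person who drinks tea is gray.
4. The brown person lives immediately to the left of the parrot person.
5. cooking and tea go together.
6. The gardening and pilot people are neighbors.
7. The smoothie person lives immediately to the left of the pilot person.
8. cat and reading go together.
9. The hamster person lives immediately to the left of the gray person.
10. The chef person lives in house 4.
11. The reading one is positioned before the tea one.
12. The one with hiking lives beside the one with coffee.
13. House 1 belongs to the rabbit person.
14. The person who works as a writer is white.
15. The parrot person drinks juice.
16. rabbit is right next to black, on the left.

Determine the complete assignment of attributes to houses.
Solution:

House | Pet | Job | Drink | Color | Hobby
-----------------------------------------
  1   | rabbit | plumber | smoothie | brown | gardening
  2   | parrot | pilot | juice | black | hiking
  3   | cat | writer | coffee | white | reading
  4   | hamster | chef | soda | orange | painting
  5   | dog | nurse | tea | gray | cooking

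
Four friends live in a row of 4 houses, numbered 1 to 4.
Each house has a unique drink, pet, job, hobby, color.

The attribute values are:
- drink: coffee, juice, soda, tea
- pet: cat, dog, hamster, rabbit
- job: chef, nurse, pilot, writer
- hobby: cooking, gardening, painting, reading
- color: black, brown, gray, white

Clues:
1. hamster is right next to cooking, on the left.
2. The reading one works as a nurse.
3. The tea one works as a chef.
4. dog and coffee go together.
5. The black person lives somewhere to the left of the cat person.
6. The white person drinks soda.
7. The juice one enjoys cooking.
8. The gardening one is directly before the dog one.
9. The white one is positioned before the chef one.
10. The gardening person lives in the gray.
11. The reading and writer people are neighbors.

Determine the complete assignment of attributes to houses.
Solution:

House | Drink | Pet | Job | Hobby | Color
-----------------------------------------
  1   | soda | hamster | nurse | reading | white
  2   | juice | rabbit | writer | cooking | black
  3   | tea | cat | chef | gardening | gray
  4   | coffee | dog | pilot | painting | brown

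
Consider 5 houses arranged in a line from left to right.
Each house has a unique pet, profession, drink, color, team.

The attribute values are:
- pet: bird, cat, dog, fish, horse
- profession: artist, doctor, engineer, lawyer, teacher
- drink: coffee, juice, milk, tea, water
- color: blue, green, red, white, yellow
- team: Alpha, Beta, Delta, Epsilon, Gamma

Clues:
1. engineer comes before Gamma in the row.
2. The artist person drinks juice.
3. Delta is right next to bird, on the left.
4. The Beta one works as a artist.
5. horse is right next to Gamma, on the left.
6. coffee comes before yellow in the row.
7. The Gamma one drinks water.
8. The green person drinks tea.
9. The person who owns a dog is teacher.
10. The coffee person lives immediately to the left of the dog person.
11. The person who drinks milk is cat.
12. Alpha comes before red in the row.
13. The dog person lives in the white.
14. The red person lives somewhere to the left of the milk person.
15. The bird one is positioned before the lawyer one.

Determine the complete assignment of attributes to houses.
Solution:

House | Pet | Profession | Drink | Color | Team
-----------------------------------------------
  1   | horse | engineer | coffee | blue | Alpha
  2   | dog | teacher | water | white | Gamma
  3   | fish | doctor | tea | green | Delta
  4   | bird | artist | juice | red | Beta
  5   | cat | lawyer | milk | yellow | Epsilon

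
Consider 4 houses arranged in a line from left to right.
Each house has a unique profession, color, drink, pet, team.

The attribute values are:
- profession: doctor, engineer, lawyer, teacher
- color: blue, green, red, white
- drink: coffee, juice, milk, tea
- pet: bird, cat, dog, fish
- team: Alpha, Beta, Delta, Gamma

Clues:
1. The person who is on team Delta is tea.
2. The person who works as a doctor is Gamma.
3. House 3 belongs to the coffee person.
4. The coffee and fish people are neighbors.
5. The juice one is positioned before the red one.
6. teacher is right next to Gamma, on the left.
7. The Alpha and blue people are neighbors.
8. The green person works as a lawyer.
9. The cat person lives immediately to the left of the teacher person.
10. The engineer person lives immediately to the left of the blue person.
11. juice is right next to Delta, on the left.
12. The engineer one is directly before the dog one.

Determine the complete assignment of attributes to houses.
Solution:

House | Profession | Color | Drink | Pet | Team
-----------------------------------------------
  1   | engineer | white | juice | cat | Alpha
  2   | teacher | blue | tea | dog | Delta
  3   | doctor | red | coffee | bird | Gamma
  4   | lawyer | green | milk | fish | Beta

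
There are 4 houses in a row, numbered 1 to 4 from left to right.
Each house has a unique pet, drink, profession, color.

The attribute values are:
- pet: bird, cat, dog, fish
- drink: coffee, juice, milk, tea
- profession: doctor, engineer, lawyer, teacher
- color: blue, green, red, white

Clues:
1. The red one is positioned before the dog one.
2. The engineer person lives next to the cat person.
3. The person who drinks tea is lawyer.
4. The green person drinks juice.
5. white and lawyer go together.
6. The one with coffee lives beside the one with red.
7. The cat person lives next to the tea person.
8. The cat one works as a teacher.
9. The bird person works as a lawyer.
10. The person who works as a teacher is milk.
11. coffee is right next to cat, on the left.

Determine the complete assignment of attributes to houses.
Solution:

House | Pet | Drink | Profession | Color
----------------------------------------
  1   | fish | coffee | engineer | blue
  2   | cat | milk | teacher | red
  3   | bird | tea | lawyer | white
  4   | dog | juice | doctor | green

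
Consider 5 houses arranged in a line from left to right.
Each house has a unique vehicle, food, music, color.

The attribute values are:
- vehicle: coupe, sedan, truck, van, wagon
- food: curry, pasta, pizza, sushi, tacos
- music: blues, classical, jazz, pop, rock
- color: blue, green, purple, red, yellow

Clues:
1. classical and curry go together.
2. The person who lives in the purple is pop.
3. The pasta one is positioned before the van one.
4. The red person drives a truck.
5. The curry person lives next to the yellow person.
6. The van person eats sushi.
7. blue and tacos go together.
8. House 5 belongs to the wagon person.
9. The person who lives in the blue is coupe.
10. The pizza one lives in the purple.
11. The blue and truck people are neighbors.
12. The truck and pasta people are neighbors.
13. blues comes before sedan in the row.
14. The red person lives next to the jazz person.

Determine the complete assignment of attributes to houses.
Solution:

House | Vehicle | Food | Music | Color
--------------------------------------
  1   | coupe | tacos | blues | blue
  2   | truck | curry | classical | red
  3   | sedan | pasta | jazz | yellow
  4   | van | sushi | rock | green
  5   | wagon | pizza | pop | purple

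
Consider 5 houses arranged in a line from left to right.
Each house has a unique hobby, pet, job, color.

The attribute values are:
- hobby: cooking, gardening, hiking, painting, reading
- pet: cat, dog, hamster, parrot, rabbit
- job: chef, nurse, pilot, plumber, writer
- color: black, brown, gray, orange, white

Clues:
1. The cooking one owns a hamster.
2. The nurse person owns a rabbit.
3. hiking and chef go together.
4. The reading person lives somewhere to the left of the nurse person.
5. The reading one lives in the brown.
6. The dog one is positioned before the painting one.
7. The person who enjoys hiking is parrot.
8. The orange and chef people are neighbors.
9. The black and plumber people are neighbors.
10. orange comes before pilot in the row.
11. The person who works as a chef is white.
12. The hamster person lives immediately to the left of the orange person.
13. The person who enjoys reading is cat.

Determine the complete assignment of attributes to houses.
Solution:

House | Hobby | Pet | Job | Color
---------------------------------
  1   | cooking | hamster | writer | black
  2   | gardening | dog | plumber | orange
  3   | hiking | parrot | chef | white
  4   | reading | cat | pilot | brown
  5   | painting | rabbit | nurse | gray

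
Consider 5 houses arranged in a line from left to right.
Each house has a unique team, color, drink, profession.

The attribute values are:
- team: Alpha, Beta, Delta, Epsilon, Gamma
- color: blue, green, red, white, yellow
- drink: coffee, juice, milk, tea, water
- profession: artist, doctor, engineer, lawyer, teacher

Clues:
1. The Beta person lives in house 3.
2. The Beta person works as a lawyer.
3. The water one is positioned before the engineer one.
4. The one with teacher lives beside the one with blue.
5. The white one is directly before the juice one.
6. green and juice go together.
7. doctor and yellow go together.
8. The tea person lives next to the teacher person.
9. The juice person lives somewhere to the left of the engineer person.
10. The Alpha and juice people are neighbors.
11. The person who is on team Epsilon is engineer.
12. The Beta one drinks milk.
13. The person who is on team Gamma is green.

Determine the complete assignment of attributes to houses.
Solution:

House | Team | Color | Drink | Profession
-----------------------------------------
  1   | Alpha | white | tea | artist
  2   | Gamma | green | juice | teacher
  3   | Beta | blue | milk | lawyer
  4   | Delta | yellow | water | doctor
  5   | Epsilon | red | coffee | engineer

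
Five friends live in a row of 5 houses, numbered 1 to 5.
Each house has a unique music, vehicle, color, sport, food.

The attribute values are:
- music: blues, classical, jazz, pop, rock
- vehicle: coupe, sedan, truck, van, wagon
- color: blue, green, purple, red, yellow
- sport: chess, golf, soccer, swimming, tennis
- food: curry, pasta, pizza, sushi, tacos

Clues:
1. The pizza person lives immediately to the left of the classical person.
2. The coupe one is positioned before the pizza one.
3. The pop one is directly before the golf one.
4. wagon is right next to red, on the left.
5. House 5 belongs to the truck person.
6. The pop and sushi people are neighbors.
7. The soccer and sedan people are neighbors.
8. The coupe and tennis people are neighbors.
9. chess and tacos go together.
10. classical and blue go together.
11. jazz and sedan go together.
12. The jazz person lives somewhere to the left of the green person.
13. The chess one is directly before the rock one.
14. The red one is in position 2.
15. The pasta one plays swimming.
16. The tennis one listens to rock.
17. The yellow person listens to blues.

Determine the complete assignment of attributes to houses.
Solution:

House | Music | Vehicle | Color | Sport | Food
----------------------------------------------
  1   | pop | wagon | purple | soccer | curry
  2   | jazz | sedan | red | golf | sushi
  3   | blues | coupe | yellow | chess | tacos
  4   | rock | van | green | tennis | pizza
  5   | classical | truck | blue | swimming | pasta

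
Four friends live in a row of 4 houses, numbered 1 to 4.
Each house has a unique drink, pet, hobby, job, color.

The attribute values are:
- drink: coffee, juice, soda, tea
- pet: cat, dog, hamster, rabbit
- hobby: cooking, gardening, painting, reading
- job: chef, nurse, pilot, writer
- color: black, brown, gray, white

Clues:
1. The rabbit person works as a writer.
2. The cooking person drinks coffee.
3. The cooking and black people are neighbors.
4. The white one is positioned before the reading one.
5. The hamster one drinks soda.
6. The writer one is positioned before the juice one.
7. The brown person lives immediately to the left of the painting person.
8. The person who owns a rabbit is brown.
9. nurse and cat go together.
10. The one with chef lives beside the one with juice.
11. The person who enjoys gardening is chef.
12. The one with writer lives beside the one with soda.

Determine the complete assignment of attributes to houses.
Solution:

House | Drink | Pet | Hobby | Job | Color
-----------------------------------------
  1   | coffee | rabbit | cooking | writer | brown
  2   | soda | hamster | painting | pilot | black
  3   | tea | dog | gardening | chef | white
  4   | juice | cat | reading | nurse | gray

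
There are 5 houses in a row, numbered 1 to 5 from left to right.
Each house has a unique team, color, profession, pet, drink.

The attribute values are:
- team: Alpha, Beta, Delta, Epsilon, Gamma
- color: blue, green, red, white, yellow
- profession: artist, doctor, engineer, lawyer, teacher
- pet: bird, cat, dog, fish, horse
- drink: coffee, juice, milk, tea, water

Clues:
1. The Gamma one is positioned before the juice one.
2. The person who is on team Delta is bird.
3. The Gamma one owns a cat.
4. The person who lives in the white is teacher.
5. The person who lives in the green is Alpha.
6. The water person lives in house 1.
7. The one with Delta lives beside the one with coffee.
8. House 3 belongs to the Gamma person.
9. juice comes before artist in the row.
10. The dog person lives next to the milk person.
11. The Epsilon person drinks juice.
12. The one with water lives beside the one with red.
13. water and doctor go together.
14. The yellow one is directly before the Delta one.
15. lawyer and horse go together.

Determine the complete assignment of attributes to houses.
Solution:

House | Team | Color | Profession | Pet | Drink
-----------------------------------------------
  1   | Beta | yellow | doctor | dog | water
  2   | Delta | red | engineer | bird | milk
  3   | Gamma | white | teacher | cat | coffee
  4   | Epsilon | blue | lawyer | horse | juice
  5   | Alpha | green | artist | fish | tea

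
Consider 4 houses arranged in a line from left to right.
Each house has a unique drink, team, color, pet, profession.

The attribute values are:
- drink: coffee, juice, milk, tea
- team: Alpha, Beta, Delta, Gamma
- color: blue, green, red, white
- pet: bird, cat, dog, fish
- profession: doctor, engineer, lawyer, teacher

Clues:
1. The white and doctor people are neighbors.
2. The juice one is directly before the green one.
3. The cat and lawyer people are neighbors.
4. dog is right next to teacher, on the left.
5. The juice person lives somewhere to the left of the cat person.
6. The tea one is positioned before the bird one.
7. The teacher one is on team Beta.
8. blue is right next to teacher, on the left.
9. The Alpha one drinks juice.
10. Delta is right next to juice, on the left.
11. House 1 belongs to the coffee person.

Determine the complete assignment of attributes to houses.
Solution:

House | Drink | Team | Color | Pet | Profession
-----------------------------------------------
  1   | coffee | Delta | white | fish | engineer
  2   | juice | Alpha | blue | dog | doctor
  3   | tea | Beta | green | cat | teacher
  4   | milk | Gamma | red | bird | lawyer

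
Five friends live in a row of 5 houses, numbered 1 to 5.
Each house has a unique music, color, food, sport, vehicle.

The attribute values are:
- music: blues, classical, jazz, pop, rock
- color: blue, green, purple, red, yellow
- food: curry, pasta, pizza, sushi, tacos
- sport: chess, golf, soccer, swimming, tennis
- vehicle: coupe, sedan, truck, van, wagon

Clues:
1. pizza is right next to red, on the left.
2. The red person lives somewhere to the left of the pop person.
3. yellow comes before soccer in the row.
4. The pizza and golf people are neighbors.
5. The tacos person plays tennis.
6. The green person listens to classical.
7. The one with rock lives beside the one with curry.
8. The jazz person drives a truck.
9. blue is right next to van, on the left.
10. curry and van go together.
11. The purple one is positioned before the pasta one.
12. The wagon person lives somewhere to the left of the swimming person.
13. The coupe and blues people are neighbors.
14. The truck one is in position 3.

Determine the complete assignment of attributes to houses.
Solution:

House | Music | Color | Food | Sport | Vehicle
----------------------------------------------
  1   | rock | blue | pizza | chess | coupe
  2   | blues | red | curry | golf | van
  3   | jazz | yellow | tacos | tennis | truck
  4   | pop | purple | sushi | soccer | wagon
  5   | classical | green | pasta | swimming | sedan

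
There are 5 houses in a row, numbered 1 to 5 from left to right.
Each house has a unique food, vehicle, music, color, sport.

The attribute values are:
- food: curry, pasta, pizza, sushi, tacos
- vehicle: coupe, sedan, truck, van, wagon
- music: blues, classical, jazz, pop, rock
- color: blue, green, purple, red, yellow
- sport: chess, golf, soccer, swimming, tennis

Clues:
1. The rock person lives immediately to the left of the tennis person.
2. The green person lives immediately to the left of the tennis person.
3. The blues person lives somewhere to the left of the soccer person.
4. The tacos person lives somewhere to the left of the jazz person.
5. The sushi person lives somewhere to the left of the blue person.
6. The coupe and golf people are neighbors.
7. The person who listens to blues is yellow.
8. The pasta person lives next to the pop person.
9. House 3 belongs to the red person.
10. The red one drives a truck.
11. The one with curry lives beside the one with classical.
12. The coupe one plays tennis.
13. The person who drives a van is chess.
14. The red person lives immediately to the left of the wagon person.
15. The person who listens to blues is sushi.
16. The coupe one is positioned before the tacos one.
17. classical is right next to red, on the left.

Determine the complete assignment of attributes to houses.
Solution:

House | Food | Vehicle | Music | Color | Sport
----------------------------------------------
  1   | curry | van | rock | green | chess
  2   | pasta | coupe | classical | purple | tennis
  3   | tacos | truck | pop | red | golf
  4   | sushi | wagon | blues | yellow | swimming
  5   | pizza | sedan | jazz | blue | soccer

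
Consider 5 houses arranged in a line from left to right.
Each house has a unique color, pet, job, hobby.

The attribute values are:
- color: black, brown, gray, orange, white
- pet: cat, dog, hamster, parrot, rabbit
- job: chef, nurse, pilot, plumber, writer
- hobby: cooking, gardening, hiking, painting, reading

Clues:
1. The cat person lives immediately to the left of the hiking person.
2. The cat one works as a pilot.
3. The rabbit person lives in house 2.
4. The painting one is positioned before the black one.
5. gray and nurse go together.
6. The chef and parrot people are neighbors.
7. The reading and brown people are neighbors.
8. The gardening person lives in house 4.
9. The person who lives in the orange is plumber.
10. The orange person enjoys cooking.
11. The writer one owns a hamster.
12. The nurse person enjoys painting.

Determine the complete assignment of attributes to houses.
Solution:

House | Color | Pet | Job | Hobby
---------------------------------
  1   | white | cat | pilot | reading
  2   | brown | rabbit | chef | hiking
  3   | gray | parrot | nurse | painting
  4   | black | hamster | writer | gardening
  5   | orange | dog | plumber | cooking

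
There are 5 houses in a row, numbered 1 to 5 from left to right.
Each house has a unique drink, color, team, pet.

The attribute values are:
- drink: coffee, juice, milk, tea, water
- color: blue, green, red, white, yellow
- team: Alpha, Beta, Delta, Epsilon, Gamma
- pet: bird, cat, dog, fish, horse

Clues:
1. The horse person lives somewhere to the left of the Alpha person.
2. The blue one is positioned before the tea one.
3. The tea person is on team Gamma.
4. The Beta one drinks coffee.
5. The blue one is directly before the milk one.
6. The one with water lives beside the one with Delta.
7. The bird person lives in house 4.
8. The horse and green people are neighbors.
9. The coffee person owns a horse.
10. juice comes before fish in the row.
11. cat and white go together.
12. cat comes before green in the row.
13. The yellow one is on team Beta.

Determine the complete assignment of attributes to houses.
Solution:

House | Drink | Color | Team | Pet
----------------------------------
  1   | water | blue | Epsilon | dog
  2   | milk | white | Delta | cat
  3   | coffee | yellow | Beta | horse
  4   | juice | green | Alpha | bird
  5   | tea | red | Gamma | fish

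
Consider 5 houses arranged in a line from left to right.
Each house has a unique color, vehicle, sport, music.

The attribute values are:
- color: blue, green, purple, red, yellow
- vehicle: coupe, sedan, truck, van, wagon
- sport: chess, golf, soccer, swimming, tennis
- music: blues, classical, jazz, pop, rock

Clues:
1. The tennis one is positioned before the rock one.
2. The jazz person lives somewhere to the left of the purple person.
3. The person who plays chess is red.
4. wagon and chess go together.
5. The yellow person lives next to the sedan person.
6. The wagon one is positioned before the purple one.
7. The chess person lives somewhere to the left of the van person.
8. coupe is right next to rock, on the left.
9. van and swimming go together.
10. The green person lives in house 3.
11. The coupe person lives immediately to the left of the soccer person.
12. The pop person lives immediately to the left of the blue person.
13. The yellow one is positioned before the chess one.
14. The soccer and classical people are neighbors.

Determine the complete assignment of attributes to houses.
Solution:

House | Color | Vehicle | Sport | Music
---------------------------------------
  1   | yellow | coupe | tennis | pop
  2   | blue | sedan | soccer | rock
  3   | green | truck | golf | classical
  4   | red | wagon | chess | jazz
  5   | purple | van | swimming | blues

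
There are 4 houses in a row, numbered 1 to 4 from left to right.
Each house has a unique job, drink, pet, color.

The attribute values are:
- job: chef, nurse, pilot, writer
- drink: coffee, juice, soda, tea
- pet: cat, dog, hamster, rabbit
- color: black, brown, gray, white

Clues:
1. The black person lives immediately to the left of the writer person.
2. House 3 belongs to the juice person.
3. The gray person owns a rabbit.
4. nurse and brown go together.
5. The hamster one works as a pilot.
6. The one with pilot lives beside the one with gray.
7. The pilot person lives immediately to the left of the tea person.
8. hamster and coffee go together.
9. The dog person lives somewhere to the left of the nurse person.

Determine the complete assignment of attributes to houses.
Solution:

House | Job | Drink | Pet | Color
---------------------------------
  1   | pilot | coffee | hamster | black
  2   | writer | tea | rabbit | gray
  3   | chef | juice | dog | white
  4   | nurse | soda | cat | brown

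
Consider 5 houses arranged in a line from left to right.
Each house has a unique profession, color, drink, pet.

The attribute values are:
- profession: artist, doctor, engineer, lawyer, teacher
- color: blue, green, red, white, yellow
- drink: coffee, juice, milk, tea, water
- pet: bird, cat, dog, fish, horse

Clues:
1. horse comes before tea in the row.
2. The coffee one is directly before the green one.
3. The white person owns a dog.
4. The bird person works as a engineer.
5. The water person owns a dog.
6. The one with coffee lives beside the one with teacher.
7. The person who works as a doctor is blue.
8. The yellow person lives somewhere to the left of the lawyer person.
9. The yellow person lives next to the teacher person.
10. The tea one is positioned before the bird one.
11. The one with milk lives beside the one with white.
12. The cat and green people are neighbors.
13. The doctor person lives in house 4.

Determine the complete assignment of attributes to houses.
Solution:

House | Profession | Color | Drink | Pet
----------------------------------------
  1   | artist | yellow | coffee | cat
  2   | teacher | green | milk | horse
  3   | lawyer | white | water | dog
  4   | doctor | blue | tea | fish
  5   | engineer | red | juice | bird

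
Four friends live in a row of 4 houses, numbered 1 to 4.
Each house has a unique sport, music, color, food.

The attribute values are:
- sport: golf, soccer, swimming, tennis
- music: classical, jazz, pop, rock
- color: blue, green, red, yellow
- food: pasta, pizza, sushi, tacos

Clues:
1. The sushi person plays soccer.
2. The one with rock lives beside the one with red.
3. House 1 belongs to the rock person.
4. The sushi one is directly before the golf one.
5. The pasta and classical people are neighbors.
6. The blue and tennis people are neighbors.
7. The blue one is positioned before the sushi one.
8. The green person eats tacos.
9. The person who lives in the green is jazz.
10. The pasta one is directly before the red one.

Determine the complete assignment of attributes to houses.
Solution:

House | Sport | Music | Color | Food
------------------------------------
  1   | swimming | rock | blue | pasta
  2   | tennis | classical | red | pizza
  3   | soccer | pop | yellow | sushi
  4   | golf | jazz | green | tacos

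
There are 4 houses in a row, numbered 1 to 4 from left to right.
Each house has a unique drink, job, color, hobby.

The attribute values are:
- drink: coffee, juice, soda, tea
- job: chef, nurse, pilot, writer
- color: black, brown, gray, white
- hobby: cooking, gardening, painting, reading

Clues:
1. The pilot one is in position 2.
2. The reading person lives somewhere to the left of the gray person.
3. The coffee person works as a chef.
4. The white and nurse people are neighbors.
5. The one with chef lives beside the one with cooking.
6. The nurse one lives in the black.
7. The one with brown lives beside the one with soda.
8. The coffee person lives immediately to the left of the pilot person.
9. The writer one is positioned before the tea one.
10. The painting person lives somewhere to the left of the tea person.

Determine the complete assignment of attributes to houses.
Solution:

House | Drink | Job | Color | Hobby
-----------------------------------
  1   | coffee | chef | brown | reading
  2   | soda | pilot | gray | cooking
  3   | juice | writer | white | painting
  4   | tea | nurse | black | gardening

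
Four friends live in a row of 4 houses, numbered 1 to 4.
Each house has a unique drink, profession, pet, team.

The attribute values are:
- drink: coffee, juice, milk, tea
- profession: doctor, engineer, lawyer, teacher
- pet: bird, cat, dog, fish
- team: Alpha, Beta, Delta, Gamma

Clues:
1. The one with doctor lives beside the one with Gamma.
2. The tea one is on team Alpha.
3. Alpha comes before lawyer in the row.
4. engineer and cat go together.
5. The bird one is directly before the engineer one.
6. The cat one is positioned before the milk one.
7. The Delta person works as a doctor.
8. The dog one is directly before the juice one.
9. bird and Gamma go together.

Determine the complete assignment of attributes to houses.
Solution:

House | Drink | Profession | Pet | Team
---------------------------------------
  1   | coffee | doctor | dog | Delta
  2   | juice | teacher | bird | Gamma
  3   | tea | engineer | cat | Alpha
  4   | milk | lawyer | fish | Beta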